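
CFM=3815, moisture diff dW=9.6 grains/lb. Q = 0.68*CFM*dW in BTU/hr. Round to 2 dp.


Q = 0.68 * 3815 * 9.6 = 24904.32 BTU/hr

24904.32 BTU/hr


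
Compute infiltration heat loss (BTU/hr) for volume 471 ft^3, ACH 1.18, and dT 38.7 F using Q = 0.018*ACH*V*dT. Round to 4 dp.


Q = 0.018 * 1.18 * 471 * 38.7 = 387.1563 BTU/hr

387.1563 BTU/hr


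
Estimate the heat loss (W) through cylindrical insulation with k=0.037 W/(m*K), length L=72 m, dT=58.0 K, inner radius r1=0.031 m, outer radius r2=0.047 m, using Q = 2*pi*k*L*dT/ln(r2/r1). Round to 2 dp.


Q = 2*pi*0.037*72*58.0/ln(0.047/0.031) = 2332.82 W

2332.82 W


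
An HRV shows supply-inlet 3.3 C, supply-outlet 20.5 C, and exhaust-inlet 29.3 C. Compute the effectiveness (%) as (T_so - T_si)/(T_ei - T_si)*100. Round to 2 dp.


eff = (20.5-3.3)/(29.3-3.3)*100 = 66.15 %

66.15 %


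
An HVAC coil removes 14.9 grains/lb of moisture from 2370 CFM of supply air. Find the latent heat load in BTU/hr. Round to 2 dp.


Q = 0.68 * 2370 * 14.9 = 24012.84 BTU/hr

24012.84 BTU/hr


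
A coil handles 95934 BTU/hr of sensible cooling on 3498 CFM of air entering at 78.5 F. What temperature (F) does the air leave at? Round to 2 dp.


dT = 95934/(1.08*3498) = 25.3939
T_leave = 78.5 - 25.3939 = 53.11 F

53.11 F


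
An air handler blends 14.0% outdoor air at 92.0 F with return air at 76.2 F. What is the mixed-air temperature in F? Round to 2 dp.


T_mix = 76.2 + (14.0/100)*(92.0-76.2) = 78.41 F

78.41 F


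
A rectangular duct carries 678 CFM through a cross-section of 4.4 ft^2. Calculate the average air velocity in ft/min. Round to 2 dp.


V = 678 / 4.4 = 154.09 ft/min

154.09 ft/min


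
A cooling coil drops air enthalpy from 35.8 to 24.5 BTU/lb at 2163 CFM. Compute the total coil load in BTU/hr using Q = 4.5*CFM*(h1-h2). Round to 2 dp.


Q = 4.5 * 2163 * (35.8 - 24.5) = 109988.55 BTU/hr

109988.55 BTU/hr


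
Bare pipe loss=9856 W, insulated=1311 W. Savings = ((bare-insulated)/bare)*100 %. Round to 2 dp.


Savings = ((9856-1311)/9856)*100 = 86.70 %

86.70 %


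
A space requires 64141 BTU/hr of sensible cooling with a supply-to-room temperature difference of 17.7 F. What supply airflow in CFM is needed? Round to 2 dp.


CFM = 64141 / (1.08 * 17.7) = 3355.36

3355.36 CFM


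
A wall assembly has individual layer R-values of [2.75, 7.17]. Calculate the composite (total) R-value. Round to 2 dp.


R_total = 2.75 + 7.17 = 9.92

9.92


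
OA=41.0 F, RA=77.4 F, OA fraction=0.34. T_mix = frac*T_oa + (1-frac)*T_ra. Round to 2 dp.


T_mix = 0.34*41.0 + 0.66*77.4 = 65.02 F

65.02 F


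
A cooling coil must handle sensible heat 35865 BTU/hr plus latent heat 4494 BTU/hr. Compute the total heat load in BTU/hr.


Qt = 35865 + 4494 = 40359 BTU/hr

40359 BTU/hr


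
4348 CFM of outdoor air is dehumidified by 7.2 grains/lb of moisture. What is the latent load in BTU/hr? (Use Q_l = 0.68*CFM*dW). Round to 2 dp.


Q = 0.68 * 4348 * 7.2 = 21287.81 BTU/hr

21287.81 BTU/hr


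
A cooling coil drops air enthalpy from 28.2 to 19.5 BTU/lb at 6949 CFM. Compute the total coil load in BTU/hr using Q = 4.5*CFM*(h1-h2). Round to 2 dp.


Q = 4.5 * 6949 * (28.2 - 19.5) = 272053.35 BTU/hr

272053.35 BTU/hr


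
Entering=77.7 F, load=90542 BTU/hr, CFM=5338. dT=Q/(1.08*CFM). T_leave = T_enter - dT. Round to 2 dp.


dT = 90542/(1.08*5338) = 15.7054
T_leave = 77.7 - 15.7054 = 61.99 F

61.99 F


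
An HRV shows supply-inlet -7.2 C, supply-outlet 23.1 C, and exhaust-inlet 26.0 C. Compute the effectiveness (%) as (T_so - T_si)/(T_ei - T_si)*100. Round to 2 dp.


eff = (23.1-(-7.2))/(26.0-(-7.2))*100 = 91.27 %

91.27 %


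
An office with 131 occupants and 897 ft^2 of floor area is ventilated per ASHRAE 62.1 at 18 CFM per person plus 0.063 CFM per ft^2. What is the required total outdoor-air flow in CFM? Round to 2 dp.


Total = 131*18 + 897*0.063 = 2414.51 CFM

2414.51 CFM


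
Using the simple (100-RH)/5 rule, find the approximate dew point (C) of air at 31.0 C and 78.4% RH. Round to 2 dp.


Td = 31.0 - (100-78.4)/5 = 26.68 C

26.68 C


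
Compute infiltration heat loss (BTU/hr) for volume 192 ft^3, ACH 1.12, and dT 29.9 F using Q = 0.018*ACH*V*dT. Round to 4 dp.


Q = 0.018 * 1.12 * 192 * 29.9 = 115.7345 BTU/hr

115.7345 BTU/hr


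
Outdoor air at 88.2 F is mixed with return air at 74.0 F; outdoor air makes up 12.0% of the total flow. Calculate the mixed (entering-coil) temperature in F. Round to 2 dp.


T_mix = 74.0 + (12.0/100)*(88.2-74.0) = 75.70 F

75.70 F


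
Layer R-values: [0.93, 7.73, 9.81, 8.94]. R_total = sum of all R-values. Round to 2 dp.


R_total = 0.93 + 7.73 + 9.81 + 8.94 = 27.41

27.41


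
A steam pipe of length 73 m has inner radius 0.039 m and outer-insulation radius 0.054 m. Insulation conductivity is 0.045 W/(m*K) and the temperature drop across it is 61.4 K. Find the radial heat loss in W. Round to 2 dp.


Q = 2*pi*0.045*73*61.4/ln(0.054/0.039) = 3894.36 W

3894.36 W


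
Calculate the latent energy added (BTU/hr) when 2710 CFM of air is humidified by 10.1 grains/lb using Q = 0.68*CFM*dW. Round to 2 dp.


Q = 0.68 * 2710 * 10.1 = 18612.28 BTU/hr

18612.28 BTU/hr


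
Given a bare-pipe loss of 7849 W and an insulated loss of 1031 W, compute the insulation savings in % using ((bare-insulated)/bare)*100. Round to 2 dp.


Savings = ((7849-1031)/7849)*100 = 86.86 %

86.86 %


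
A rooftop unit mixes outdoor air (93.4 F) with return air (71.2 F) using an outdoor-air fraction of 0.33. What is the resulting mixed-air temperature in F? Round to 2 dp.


T_mix = 0.33*93.4 + 0.67*71.2 = 78.53 F

78.53 F


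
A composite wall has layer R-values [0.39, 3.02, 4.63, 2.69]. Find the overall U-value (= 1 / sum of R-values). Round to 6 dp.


R_total = 0.39 + 3.02 + 4.63 + 2.69 = 10.73
U = 1/10.73 = 0.093197

0.093197


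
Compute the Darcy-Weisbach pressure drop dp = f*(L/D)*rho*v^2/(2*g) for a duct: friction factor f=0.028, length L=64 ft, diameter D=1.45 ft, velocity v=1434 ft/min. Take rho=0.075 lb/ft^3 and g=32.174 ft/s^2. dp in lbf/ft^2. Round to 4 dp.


v_fps = 1434/60 = 23.9 ft/s
dp = 0.028*(64/1.45)*0.075*23.9^2/(2*32.174) = 0.8228 lbf/ft^2

0.8228 lbf/ft^2


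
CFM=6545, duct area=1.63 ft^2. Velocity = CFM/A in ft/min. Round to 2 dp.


V = 6545 / 1.63 = 4015.34 ft/min

4015.34 ft/min


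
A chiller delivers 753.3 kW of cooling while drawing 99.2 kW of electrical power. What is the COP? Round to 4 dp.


COP = 753.3 / 99.2 = 7.5938

7.5938


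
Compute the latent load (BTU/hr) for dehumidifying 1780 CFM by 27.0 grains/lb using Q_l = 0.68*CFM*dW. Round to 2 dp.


Q = 0.68 * 1780 * 27.0 = 32680.80 BTU/hr

32680.80 BTU/hr


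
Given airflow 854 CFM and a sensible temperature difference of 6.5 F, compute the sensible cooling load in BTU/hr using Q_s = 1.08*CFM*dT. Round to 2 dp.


Q = 1.08 * 854 * 6.5 = 5995.08 BTU/hr

5995.08 BTU/hr


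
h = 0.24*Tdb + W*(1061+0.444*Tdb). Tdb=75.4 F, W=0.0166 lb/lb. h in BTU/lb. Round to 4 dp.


h = 0.24*75.4 + 0.0166*(1061+0.444*75.4) = 36.2643 BTU/lb

36.2643 BTU/lb


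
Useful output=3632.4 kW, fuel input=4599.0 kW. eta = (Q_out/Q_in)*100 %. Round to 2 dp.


eta = (3632.4/4599.0)*100 = 78.98 %

78.98 %


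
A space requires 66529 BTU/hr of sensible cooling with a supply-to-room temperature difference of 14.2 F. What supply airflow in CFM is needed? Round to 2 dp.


CFM = 66529 / (1.08 * 14.2) = 4338.09

4338.09 CFM


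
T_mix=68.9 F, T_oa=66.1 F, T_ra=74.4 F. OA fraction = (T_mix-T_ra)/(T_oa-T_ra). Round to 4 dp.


frac = (68.9 - 74.4) / (66.1 - 74.4) = 0.6627

0.6627


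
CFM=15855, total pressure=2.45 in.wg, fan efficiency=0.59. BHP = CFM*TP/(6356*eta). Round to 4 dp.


BHP = 15855 * 2.45 / (6356 * 0.59) = 10.3585 hp

10.3585 hp


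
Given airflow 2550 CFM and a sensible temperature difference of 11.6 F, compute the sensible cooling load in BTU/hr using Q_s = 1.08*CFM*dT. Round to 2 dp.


Q = 1.08 * 2550 * 11.6 = 31946.40 BTU/hr

31946.40 BTU/hr


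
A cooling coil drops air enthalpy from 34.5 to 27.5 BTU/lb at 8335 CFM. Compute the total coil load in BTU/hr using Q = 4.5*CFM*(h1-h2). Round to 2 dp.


Q = 4.5 * 8335 * (34.5 - 27.5) = 262552.50 BTU/hr

262552.50 BTU/hr


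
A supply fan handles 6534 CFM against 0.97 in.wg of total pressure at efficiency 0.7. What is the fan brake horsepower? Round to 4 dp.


BHP = 6534 * 0.97 / (6356 * 0.7) = 1.4245 hp

1.4245 hp


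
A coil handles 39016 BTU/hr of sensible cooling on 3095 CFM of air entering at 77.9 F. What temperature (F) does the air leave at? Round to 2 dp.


dT = 39016/(1.08*3095) = 11.6724
T_leave = 77.9 - 11.6724 = 66.23 F

66.23 F


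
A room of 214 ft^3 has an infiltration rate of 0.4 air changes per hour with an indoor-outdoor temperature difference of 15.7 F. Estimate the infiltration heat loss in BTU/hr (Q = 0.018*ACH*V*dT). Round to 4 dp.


Q = 0.018 * 0.4 * 214 * 15.7 = 24.1906 BTU/hr

24.1906 BTU/hr


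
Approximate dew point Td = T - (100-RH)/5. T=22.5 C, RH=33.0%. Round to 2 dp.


Td = 22.5 - (100-33.0)/5 = 9.10 C

9.10 C


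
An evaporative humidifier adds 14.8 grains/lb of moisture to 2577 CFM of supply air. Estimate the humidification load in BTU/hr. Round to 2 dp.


Q = 0.68 * 2577 * 14.8 = 25934.93 BTU/hr

25934.93 BTU/hr


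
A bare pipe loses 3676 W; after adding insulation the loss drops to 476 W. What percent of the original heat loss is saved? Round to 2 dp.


Savings = ((3676-476)/3676)*100 = 87.05 %

87.05 %


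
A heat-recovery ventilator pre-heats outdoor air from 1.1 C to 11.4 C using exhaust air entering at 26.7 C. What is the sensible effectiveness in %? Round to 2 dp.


eff = (11.4-1.1)/(26.7-1.1)*100 = 40.23 %

40.23 %


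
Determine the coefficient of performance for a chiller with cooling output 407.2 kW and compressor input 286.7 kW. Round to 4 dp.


COP = 407.2 / 286.7 = 1.4203

1.4203


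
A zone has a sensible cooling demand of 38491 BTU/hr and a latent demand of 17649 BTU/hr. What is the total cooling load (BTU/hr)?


Qt = 38491 + 17649 = 56140 BTU/hr

56140 BTU/hr


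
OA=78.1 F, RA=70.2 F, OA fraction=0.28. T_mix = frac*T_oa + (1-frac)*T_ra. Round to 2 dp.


T_mix = 0.28*78.1 + 0.72*70.2 = 72.41 F

72.41 F


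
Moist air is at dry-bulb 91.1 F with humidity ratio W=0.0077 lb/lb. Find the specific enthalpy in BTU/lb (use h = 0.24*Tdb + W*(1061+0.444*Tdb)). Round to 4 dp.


h = 0.24*91.1 + 0.0077*(1061+0.444*91.1) = 30.3452 BTU/lb

30.3452 BTU/lb


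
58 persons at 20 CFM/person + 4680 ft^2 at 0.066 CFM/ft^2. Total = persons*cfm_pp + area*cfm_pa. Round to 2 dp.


Total = 58*20 + 4680*0.066 = 1468.88 CFM

1468.88 CFM


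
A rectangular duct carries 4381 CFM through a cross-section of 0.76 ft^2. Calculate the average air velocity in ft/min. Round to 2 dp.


V = 4381 / 0.76 = 5764.47 ft/min

5764.47 ft/min


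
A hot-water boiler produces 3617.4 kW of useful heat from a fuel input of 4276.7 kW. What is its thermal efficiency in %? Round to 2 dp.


eta = (3617.4/4276.7)*100 = 84.58 %

84.58 %


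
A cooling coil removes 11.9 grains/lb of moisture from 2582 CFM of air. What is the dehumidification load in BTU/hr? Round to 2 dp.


Q = 0.68 * 2582 * 11.9 = 20893.54 BTU/hr

20893.54 BTU/hr


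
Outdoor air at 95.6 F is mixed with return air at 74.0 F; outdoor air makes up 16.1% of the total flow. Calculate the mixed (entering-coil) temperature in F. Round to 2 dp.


T_mix = 74.0 + (16.1/100)*(95.6-74.0) = 77.48 F

77.48 F


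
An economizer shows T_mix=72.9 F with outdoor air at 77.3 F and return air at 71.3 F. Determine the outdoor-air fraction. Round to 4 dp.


frac = (72.9 - 71.3) / (77.3 - 71.3) = 0.2667

0.2667


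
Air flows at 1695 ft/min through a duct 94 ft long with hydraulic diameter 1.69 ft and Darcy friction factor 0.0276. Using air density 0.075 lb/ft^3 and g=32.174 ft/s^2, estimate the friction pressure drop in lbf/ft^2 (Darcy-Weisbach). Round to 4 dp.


v_fps = 1695/60 = 28.25 ft/s
dp = 0.0276*(94/1.69)*0.075*28.25^2/(2*32.174) = 1.4280 lbf/ft^2

1.4280 lbf/ft^2


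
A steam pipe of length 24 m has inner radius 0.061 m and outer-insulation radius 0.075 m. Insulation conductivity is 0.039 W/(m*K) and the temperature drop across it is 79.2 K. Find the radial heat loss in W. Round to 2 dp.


Q = 2*pi*0.039*24*79.2/ln(0.075/0.061) = 2254.35 W

2254.35 W


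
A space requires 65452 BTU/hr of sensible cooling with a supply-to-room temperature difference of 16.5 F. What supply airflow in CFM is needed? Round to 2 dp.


CFM = 65452 / (1.08 * 16.5) = 3672.95

3672.95 CFM


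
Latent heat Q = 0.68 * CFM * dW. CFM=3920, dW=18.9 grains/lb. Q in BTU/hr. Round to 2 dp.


Q = 0.68 * 3920 * 18.9 = 50379.84 BTU/hr

50379.84 BTU/hr


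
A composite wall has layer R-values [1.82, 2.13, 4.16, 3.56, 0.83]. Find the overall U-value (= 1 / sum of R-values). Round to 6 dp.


R_total = 1.82 + 2.13 + 4.16 + 3.56 + 0.83 = 12.50
U = 1/12.50 = 0.080000

0.080000


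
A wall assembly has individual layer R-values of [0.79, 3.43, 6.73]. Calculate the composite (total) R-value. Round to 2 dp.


R_total = 0.79 + 3.43 + 6.73 = 10.95

10.95


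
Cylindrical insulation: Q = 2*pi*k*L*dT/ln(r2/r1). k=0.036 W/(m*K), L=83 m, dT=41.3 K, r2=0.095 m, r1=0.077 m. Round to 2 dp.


Q = 2*pi*0.036*83*41.3/ln(0.095/0.077) = 3690.99 W

3690.99 W


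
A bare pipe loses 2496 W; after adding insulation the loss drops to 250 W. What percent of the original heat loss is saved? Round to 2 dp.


Savings = ((2496-250)/2496)*100 = 89.98 %

89.98 %


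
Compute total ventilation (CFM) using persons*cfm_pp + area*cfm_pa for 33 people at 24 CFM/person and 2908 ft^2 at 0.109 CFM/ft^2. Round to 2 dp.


Total = 33*24 + 2908*0.109 = 1108.97 CFM

1108.97 CFM


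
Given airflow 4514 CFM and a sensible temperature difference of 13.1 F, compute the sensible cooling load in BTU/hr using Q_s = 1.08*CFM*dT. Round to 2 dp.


Q = 1.08 * 4514 * 13.1 = 63864.07 BTU/hr

63864.07 BTU/hr


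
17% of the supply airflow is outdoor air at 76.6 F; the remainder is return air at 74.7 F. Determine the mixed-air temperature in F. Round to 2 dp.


T_mix = 0.17*76.6 + 0.83*74.7 = 75.02 F

75.02 F


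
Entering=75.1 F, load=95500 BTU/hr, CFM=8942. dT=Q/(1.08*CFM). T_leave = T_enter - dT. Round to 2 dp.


dT = 95500/(1.08*8942) = 9.8888
T_leave = 75.1 - 9.8888 = 65.21 F

65.21 F


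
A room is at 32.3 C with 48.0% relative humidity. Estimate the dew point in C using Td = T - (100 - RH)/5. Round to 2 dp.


Td = 32.3 - (100-48.0)/5 = 21.90 C

21.90 C


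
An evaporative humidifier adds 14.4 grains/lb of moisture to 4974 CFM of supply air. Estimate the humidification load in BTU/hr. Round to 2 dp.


Q = 0.68 * 4974 * 14.4 = 48705.41 BTU/hr

48705.41 BTU/hr


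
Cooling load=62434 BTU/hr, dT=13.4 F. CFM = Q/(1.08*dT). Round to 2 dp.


CFM = 62434 / (1.08 * 13.4) = 4314.12

4314.12 CFM


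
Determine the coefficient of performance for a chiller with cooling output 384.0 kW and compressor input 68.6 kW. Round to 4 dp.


COP = 384.0 / 68.6 = 5.5977

5.5977


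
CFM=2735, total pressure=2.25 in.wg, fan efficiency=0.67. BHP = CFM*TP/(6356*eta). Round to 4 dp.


BHP = 2735 * 2.25 / (6356 * 0.67) = 1.4450 hp

1.4450 hp


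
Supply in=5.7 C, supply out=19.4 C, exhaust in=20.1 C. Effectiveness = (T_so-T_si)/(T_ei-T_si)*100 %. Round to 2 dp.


eff = (19.4-5.7)/(20.1-5.7)*100 = 95.14 %

95.14 %


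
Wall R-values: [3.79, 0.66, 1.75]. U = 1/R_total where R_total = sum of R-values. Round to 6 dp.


R_total = 3.79 + 0.66 + 1.75 = 6.20
U = 1/6.20 = 0.161290

0.161290


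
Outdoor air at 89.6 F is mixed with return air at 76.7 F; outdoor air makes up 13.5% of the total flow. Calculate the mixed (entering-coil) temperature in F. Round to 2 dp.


T_mix = 76.7 + (13.5/100)*(89.6-76.7) = 78.44 F

78.44 F


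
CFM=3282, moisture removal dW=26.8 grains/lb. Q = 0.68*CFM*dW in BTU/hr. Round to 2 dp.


Q = 0.68 * 3282 * 26.8 = 59811.17 BTU/hr

59811.17 BTU/hr


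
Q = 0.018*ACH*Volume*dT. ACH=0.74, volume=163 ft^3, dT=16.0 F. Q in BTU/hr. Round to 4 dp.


Q = 0.018 * 0.74 * 163 * 16.0 = 34.7386 BTU/hr

34.7386 BTU/hr


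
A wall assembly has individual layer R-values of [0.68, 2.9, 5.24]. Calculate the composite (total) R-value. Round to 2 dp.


R_total = 0.68 + 2.9 + 5.24 = 8.82

8.82


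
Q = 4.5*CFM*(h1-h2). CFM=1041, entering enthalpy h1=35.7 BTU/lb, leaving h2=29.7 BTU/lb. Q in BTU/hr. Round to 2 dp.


Q = 4.5 * 1041 * (35.7 - 29.7) = 28107.00 BTU/hr

28107.00 BTU/hr


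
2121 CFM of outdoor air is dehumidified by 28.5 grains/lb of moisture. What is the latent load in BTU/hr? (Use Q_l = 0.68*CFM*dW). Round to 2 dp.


Q = 0.68 * 2121 * 28.5 = 41104.98 BTU/hr

41104.98 BTU/hr


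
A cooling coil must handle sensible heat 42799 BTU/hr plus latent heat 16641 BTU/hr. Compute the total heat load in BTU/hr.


Qt = 42799 + 16641 = 59440 BTU/hr

59440 BTU/hr


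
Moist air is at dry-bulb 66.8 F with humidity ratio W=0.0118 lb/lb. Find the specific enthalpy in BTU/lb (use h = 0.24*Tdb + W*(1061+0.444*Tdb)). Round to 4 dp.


h = 0.24*66.8 + 0.0118*(1061+0.444*66.8) = 28.9018 BTU/lb

28.9018 BTU/lb


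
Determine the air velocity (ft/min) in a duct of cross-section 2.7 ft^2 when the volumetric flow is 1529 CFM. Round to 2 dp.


V = 1529 / 2.7 = 566.30 ft/min

566.30 ft/min


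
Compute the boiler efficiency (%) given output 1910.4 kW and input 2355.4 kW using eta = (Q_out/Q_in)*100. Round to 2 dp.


eta = (1910.4/2355.4)*100 = 81.11 %

81.11 %


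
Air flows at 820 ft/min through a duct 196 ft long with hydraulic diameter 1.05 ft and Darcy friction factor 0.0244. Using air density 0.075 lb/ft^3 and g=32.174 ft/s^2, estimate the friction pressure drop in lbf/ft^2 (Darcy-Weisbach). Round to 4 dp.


v_fps = 820/60 = 13.6667 ft/s
dp = 0.0244*(196/1.05)*0.075*13.6667^2/(2*32.174) = 0.9915 lbf/ft^2

0.9915 lbf/ft^2


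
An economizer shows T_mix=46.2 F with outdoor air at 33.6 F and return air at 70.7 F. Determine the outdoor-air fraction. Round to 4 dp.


frac = (46.2 - 70.7) / (33.6 - 70.7) = 0.6604

0.6604


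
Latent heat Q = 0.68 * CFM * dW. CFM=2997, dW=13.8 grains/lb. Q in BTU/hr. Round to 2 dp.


Q = 0.68 * 2997 * 13.8 = 28123.85 BTU/hr

28123.85 BTU/hr


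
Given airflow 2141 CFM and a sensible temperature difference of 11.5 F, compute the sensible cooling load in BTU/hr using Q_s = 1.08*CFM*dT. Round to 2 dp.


Q = 1.08 * 2141 * 11.5 = 26591.22 BTU/hr

26591.22 BTU/hr


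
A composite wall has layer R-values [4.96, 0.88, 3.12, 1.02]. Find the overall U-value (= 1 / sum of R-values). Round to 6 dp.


R_total = 4.96 + 0.88 + 3.12 + 1.02 = 9.98
U = 1/9.98 = 0.100200

0.100200


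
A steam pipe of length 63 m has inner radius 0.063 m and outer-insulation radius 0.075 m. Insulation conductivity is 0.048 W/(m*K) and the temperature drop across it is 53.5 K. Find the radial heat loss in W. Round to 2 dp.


Q = 2*pi*0.048*63*53.5/ln(0.075/0.063) = 5830.22 W

5830.22 W


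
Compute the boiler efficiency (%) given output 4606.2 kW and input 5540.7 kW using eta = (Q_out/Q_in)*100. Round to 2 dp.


eta = (4606.2/5540.7)*100 = 83.13 %

83.13 %


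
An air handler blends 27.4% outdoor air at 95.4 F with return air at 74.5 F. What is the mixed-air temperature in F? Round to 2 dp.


T_mix = 74.5 + (27.4/100)*(95.4-74.5) = 80.23 F

80.23 F


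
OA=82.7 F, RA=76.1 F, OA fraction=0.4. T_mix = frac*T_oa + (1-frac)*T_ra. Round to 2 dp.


T_mix = 0.4*82.7 + 0.6*76.1 = 78.74 F

78.74 F


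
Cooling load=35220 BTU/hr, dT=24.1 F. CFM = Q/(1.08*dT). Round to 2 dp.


CFM = 35220 / (1.08 * 24.1) = 1353.16

1353.16 CFM


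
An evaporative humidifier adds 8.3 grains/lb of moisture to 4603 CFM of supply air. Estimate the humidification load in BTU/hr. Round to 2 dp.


Q = 0.68 * 4603 * 8.3 = 25979.33 BTU/hr

25979.33 BTU/hr


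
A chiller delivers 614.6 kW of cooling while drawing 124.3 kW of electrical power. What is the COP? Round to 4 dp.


COP = 614.6 / 124.3 = 4.9445

4.9445


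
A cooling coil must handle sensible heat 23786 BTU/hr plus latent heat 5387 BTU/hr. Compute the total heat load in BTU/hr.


Qt = 23786 + 5387 = 29173 BTU/hr

29173 BTU/hr


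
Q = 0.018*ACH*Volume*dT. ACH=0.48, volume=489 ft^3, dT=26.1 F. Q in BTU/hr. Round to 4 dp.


Q = 0.018 * 0.48 * 489 * 26.1 = 110.2715 BTU/hr

110.2715 BTU/hr


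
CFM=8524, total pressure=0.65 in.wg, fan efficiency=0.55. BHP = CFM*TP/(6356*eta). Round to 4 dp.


BHP = 8524 * 0.65 / (6356 * 0.55) = 1.5849 hp

1.5849 hp


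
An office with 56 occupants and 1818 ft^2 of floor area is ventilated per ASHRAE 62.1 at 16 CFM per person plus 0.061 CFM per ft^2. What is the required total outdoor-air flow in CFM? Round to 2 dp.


Total = 56*16 + 1818*0.061 = 1006.90 CFM

1006.90 CFM


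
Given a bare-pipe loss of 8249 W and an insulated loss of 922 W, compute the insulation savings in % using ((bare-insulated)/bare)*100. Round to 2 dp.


Savings = ((8249-922)/8249)*100 = 88.82 %

88.82 %


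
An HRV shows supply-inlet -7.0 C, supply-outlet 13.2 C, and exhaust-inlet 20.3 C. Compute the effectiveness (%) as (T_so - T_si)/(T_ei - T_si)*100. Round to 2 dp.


eff = (13.2-(-7.0))/(20.3-(-7.0))*100 = 73.99 %

73.99 %


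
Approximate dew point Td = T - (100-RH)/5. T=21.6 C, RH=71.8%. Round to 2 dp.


Td = 21.6 - (100-71.8)/5 = 15.96 C

15.96 C


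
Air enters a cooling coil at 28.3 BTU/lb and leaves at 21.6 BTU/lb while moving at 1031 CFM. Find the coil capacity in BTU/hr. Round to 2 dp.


Q = 4.5 * 1031 * (28.3 - 21.6) = 31084.65 BTU/hr

31084.65 BTU/hr


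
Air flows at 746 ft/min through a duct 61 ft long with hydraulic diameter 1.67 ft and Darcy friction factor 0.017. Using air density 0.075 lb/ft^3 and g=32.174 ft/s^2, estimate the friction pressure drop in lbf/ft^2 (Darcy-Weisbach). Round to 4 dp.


v_fps = 746/60 = 12.4333 ft/s
dp = 0.017*(61/1.67)*0.075*12.4333^2/(2*32.174) = 0.1119 lbf/ft^2

0.1119 lbf/ft^2


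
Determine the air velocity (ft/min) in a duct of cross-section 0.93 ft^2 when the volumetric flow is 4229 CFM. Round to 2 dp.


V = 4229 / 0.93 = 4547.31 ft/min

4547.31 ft/min


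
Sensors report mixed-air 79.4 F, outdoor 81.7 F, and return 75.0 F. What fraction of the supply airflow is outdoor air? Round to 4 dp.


frac = (79.4 - 75.0) / (81.7 - 75.0) = 0.6567

0.6567


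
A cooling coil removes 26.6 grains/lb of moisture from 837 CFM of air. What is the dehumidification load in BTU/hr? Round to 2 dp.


Q = 0.68 * 837 * 26.6 = 15139.66 BTU/hr

15139.66 BTU/hr


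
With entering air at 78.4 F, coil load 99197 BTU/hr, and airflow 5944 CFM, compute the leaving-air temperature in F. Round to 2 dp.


dT = 99197/(1.08*5944) = 15.4524
T_leave = 78.4 - 15.4524 = 62.95 F

62.95 F


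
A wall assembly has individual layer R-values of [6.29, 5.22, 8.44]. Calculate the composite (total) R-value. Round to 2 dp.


R_total = 6.29 + 5.22 + 8.44 = 19.95

19.95


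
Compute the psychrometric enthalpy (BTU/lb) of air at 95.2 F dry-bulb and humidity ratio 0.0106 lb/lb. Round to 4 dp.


h = 0.24*95.2 + 0.0106*(1061+0.444*95.2) = 34.5426 BTU/lb

34.5426 BTU/lb


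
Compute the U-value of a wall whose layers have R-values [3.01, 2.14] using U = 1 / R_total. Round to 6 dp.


R_total = 3.01 + 2.14 = 5.15
U = 1/5.15 = 0.194175

0.194175


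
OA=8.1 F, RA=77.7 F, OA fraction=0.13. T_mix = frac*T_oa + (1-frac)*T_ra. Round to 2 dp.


T_mix = 0.13*8.1 + 0.87*77.7 = 68.65 F

68.65 F


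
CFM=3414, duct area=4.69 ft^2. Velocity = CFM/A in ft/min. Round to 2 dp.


V = 3414 / 4.69 = 727.93 ft/min

727.93 ft/min


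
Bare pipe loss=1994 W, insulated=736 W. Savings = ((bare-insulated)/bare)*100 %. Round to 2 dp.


Savings = ((1994-736)/1994)*100 = 63.09 %

63.09 %


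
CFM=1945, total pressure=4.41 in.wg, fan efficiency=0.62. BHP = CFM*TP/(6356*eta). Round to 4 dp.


BHP = 1945 * 4.41 / (6356 * 0.62) = 2.1766 hp

2.1766 hp


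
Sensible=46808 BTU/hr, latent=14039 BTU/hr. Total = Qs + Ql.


Qt = 46808 + 14039 = 60847 BTU/hr

60847 BTU/hr


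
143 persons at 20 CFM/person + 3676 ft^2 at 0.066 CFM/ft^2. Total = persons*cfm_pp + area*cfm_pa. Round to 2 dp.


Total = 143*20 + 3676*0.066 = 3102.62 CFM

3102.62 CFM


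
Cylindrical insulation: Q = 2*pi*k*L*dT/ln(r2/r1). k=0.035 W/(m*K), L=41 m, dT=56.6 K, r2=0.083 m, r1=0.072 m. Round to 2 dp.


Q = 2*pi*0.035*41*56.6/ln(0.083/0.072) = 3589.44 W

3589.44 W


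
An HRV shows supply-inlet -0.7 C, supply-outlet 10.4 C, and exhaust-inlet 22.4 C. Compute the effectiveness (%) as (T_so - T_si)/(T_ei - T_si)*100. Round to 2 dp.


eff = (10.4-(-0.7))/(22.4-(-0.7))*100 = 48.05 %

48.05 %


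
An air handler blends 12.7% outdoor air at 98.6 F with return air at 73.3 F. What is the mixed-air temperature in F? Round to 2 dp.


T_mix = 73.3 + (12.7/100)*(98.6-73.3) = 76.51 F

76.51 F


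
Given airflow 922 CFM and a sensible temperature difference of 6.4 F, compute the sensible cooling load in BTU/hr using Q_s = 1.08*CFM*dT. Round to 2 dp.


Q = 1.08 * 922 * 6.4 = 6372.86 BTU/hr

6372.86 BTU/hr


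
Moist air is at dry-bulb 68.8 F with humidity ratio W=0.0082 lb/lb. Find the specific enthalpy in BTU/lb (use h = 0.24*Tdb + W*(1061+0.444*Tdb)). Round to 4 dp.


h = 0.24*68.8 + 0.0082*(1061+0.444*68.8) = 25.4627 BTU/lb

25.4627 BTU/lb


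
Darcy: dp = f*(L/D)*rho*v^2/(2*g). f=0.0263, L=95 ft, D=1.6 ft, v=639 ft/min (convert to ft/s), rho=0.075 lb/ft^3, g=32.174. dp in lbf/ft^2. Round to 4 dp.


v_fps = 639/60 = 10.65 ft/s
dp = 0.0263*(95/1.6)*0.075*10.65^2/(2*32.174) = 0.2064 lbf/ft^2

0.2064 lbf/ft^2


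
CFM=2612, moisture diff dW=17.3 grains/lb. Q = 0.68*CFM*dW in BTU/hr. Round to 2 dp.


Q = 0.68 * 2612 * 17.3 = 30727.57 BTU/hr

30727.57 BTU/hr


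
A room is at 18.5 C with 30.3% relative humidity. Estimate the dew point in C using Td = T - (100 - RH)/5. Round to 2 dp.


Td = 18.5 - (100-30.3)/5 = 4.56 C

4.56 C


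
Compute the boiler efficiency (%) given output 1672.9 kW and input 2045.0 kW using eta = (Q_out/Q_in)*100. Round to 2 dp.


eta = (1672.9/2045.0)*100 = 81.80 %

81.80 %


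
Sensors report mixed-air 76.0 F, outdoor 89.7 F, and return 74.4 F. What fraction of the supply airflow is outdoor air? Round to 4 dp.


frac = (76.0 - 74.4) / (89.7 - 74.4) = 0.1046

0.1046


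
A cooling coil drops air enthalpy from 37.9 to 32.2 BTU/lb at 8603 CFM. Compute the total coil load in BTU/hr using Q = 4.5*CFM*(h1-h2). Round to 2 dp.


Q = 4.5 * 8603 * (37.9 - 32.2) = 220666.95 BTU/hr

220666.95 BTU/hr


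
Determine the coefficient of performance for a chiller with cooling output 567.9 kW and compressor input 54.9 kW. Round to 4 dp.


COP = 567.9 / 54.9 = 10.3443

10.3443


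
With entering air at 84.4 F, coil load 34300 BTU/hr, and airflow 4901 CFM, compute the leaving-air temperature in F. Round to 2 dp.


dT = 34300/(1.08*4901) = 6.4802
T_leave = 84.4 - 6.4802 = 77.92 F

77.92 F


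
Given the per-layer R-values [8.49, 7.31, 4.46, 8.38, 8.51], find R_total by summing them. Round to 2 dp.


R_total = 8.49 + 7.31 + 4.46 + 8.38 + 8.51 = 37.15

37.15


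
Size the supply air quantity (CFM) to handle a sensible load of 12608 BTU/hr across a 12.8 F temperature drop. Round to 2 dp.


CFM = 12608 / (1.08 * 12.8) = 912.04

912.04 CFM


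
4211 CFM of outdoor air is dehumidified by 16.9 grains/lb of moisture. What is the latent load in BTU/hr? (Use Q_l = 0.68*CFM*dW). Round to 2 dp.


Q = 0.68 * 4211 * 16.9 = 48392.81 BTU/hr

48392.81 BTU/hr


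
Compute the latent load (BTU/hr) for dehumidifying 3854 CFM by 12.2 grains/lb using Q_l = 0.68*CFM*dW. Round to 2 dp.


Q = 0.68 * 3854 * 12.2 = 31972.78 BTU/hr

31972.78 BTU/hr


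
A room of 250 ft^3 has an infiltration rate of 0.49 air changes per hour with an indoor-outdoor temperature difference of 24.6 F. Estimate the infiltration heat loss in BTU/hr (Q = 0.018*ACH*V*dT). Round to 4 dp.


Q = 0.018 * 0.49 * 250 * 24.6 = 54.2430 BTU/hr

54.2430 BTU/hr


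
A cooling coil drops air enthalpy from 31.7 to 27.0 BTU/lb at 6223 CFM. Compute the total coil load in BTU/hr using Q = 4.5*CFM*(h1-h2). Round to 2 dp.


Q = 4.5 * 6223 * (31.7 - 27.0) = 131616.45 BTU/hr

131616.45 BTU/hr


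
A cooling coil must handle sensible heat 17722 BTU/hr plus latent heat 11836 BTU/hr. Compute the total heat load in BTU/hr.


Qt = 17722 + 11836 = 29558 BTU/hr

29558 BTU/hr


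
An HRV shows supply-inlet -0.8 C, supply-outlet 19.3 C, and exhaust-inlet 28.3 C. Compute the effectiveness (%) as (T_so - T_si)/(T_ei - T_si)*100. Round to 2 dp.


eff = (19.3-(-0.8))/(28.3-(-0.8))*100 = 69.07 %

69.07 %


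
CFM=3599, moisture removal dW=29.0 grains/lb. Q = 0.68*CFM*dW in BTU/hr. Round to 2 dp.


Q = 0.68 * 3599 * 29.0 = 70972.28 BTU/hr

70972.28 BTU/hr


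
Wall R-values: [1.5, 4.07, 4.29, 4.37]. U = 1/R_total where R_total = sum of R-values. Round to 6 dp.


R_total = 1.5 + 4.07 + 4.29 + 4.37 = 14.23
U = 1/14.23 = 0.070274

0.070274


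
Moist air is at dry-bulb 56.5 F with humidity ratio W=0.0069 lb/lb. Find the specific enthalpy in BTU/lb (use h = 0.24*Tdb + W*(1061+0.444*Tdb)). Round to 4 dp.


h = 0.24*56.5 + 0.0069*(1061+0.444*56.5) = 21.0540 BTU/lb

21.0540 BTU/lb


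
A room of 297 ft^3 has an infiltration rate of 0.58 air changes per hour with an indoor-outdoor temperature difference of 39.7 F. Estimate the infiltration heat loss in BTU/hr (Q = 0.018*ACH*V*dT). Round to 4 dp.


Q = 0.018 * 0.58 * 297 * 39.7 = 123.0970 BTU/hr

123.0970 BTU/hr


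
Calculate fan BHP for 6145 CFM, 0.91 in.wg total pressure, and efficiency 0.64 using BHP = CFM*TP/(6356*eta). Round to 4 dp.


BHP = 6145 * 0.91 / (6356 * 0.64) = 1.3747 hp

1.3747 hp


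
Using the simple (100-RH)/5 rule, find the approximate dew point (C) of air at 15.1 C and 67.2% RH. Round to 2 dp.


Td = 15.1 - (100-67.2)/5 = 8.54 C

8.54 C


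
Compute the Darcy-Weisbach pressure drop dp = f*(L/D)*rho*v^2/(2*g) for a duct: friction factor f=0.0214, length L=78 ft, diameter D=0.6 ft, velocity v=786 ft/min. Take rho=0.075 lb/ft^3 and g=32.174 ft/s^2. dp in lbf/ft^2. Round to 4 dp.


v_fps = 786/60 = 13.1 ft/s
dp = 0.0214*(78/0.6)*0.075*13.1^2/(2*32.174) = 0.5564 lbf/ft^2

0.5564 lbf/ft^2


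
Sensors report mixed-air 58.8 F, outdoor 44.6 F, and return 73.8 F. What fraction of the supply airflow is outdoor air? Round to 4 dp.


frac = (58.8 - 73.8) / (44.6 - 73.8) = 0.5137

0.5137


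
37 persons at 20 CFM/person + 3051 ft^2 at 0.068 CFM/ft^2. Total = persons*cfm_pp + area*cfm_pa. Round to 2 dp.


Total = 37*20 + 3051*0.068 = 947.47 CFM

947.47 CFM


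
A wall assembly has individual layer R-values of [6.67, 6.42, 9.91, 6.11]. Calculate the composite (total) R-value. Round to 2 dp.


R_total = 6.67 + 6.42 + 9.91 + 6.11 = 29.11

29.11


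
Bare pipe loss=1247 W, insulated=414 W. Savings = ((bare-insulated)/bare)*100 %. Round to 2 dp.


Savings = ((1247-414)/1247)*100 = 66.80 %

66.80 %


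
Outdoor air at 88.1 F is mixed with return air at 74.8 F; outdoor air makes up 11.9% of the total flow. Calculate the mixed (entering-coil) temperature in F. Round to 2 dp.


T_mix = 74.8 + (11.9/100)*(88.1-74.8) = 76.38 F

76.38 F


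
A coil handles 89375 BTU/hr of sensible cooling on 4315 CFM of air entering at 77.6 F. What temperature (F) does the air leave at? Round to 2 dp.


dT = 89375/(1.08*4315) = 19.1784
T_leave = 77.6 - 19.1784 = 58.42 F

58.42 F


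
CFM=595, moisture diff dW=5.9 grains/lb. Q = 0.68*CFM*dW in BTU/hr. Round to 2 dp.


Q = 0.68 * 595 * 5.9 = 2387.14 BTU/hr

2387.14 BTU/hr


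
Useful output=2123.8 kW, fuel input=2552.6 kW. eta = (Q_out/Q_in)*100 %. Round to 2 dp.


eta = (2123.8/2552.6)*100 = 83.20 %

83.20 %


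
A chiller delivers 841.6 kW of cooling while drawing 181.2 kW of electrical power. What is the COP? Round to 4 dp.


COP = 841.6 / 181.2 = 4.6446

4.6446


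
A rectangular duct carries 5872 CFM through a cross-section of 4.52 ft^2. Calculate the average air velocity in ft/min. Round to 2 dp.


V = 5872 / 4.52 = 1299.12 ft/min

1299.12 ft/min


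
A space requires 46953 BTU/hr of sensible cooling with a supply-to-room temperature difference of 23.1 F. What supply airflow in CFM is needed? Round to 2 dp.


CFM = 46953 / (1.08 * 23.1) = 1882.03

1882.03 CFM


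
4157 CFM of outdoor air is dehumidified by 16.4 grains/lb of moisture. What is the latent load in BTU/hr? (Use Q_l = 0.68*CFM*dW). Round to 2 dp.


Q = 0.68 * 4157 * 16.4 = 46358.86 BTU/hr

46358.86 BTU/hr


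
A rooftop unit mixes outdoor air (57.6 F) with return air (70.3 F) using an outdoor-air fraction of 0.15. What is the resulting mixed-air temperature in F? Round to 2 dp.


T_mix = 0.15*57.6 + 0.85*70.3 = 68.40 F

68.40 F


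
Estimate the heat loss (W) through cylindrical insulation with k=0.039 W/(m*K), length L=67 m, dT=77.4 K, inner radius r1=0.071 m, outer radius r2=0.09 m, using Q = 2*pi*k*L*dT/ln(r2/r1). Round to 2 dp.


Q = 2*pi*0.039*67*77.4/ln(0.09/0.071) = 5358.88 W

5358.88 W


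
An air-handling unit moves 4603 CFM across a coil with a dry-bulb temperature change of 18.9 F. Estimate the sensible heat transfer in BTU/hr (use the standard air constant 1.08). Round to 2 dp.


Q = 1.08 * 4603 * 18.9 = 93956.44 BTU/hr

93956.44 BTU/hr


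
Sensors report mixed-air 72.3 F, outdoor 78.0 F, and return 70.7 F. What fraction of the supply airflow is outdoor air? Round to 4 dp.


frac = (72.3 - 70.7) / (78.0 - 70.7) = 0.2192

0.2192


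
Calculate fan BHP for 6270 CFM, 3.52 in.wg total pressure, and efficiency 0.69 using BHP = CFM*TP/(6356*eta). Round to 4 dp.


BHP = 6270 * 3.52 / (6356 * 0.69) = 5.0324 hp

5.0324 hp


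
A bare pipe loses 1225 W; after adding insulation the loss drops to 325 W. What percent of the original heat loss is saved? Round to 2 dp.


Savings = ((1225-325)/1225)*100 = 73.47 %

73.47 %


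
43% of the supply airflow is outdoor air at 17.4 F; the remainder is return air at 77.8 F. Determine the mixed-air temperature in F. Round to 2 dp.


T_mix = 0.43*17.4 + 0.57*77.8 = 51.83 F

51.83 F


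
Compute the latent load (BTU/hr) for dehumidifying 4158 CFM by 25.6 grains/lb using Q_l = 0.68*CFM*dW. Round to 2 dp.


Q = 0.68 * 4158 * 25.6 = 72382.46 BTU/hr

72382.46 BTU/hr


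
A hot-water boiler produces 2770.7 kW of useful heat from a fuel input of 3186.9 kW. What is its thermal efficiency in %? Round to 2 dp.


eta = (2770.7/3186.9)*100 = 86.94 %

86.94 %


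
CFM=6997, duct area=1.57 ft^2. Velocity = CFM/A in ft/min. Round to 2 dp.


V = 6997 / 1.57 = 4456.69 ft/min

4456.69 ft/min


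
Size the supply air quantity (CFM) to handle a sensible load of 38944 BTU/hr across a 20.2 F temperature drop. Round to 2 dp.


CFM = 38944 / (1.08 * 20.2) = 1785.11

1785.11 CFM


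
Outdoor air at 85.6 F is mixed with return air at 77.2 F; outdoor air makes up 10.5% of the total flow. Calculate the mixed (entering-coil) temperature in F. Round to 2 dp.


T_mix = 77.2 + (10.5/100)*(85.6-77.2) = 78.08 F

78.08 F


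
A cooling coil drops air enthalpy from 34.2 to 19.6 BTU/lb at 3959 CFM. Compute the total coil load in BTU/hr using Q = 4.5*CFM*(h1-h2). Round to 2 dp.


Q = 4.5 * 3959 * (34.2 - 19.6) = 260106.30 BTU/hr

260106.30 BTU/hr


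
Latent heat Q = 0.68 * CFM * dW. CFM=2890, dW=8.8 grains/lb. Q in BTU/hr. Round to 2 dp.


Q = 0.68 * 2890 * 8.8 = 17293.76 BTU/hr

17293.76 BTU/hr


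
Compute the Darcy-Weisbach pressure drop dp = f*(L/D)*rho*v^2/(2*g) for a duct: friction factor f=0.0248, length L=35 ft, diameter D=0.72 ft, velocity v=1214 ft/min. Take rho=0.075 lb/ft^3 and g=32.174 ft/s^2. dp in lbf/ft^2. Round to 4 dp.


v_fps = 1214/60 = 20.2333 ft/s
dp = 0.0248*(35/0.72)*0.075*20.2333^2/(2*32.174) = 0.5752 lbf/ft^2

0.5752 lbf/ft^2


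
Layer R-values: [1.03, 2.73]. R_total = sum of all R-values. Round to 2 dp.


R_total = 1.03 + 2.73 = 3.76

3.76


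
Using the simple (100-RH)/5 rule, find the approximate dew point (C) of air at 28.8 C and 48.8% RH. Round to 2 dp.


Td = 28.8 - (100-48.8)/5 = 18.56 C

18.56 C


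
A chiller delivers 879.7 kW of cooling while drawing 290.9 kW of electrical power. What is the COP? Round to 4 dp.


COP = 879.7 / 290.9 = 3.0241

3.0241


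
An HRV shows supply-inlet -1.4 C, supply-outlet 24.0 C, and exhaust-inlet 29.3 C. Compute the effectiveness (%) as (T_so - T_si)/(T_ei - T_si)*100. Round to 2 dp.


eff = (24.0-(-1.4))/(29.3-(-1.4))*100 = 82.74 %

82.74 %


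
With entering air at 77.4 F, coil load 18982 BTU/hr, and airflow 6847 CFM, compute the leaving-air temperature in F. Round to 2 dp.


dT = 18982/(1.08*6847) = 2.5670
T_leave = 77.4 - 2.5670 = 74.83 F

74.83 F


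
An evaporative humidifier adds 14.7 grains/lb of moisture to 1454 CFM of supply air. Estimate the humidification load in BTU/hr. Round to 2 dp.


Q = 0.68 * 1454 * 14.7 = 14534.18 BTU/hr

14534.18 BTU/hr


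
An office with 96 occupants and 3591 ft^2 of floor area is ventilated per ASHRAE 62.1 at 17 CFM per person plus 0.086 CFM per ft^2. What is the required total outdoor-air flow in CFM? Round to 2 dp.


Total = 96*17 + 3591*0.086 = 1940.83 CFM

1940.83 CFM


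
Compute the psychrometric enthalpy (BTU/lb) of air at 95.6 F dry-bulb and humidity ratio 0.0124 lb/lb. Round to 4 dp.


h = 0.24*95.6 + 0.0124*(1061+0.444*95.6) = 36.6267 BTU/lb

36.6267 BTU/lb


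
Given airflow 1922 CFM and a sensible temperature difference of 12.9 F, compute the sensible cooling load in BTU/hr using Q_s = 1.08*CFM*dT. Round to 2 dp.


Q = 1.08 * 1922 * 12.9 = 26777.30 BTU/hr

26777.30 BTU/hr


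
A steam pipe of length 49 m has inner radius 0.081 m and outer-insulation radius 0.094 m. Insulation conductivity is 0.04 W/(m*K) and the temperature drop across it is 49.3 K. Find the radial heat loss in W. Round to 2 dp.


Q = 2*pi*0.04*49*49.3/ln(0.094/0.081) = 4078.93 W

4078.93 W


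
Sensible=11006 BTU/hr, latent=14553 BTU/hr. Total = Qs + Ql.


Qt = 11006 + 14553 = 25559 BTU/hr

25559 BTU/hr


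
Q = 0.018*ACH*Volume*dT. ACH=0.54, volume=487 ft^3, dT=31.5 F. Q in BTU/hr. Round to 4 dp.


Q = 0.018 * 0.54 * 487 * 31.5 = 149.1097 BTU/hr

149.1097 BTU/hr


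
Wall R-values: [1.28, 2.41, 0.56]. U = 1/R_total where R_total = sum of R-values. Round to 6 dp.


R_total = 1.28 + 2.41 + 0.56 = 4.25
U = 1/4.25 = 0.235294

0.235294


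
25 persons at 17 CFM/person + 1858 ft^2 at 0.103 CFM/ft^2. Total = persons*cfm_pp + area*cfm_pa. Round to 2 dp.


Total = 25*17 + 1858*0.103 = 616.37 CFM

616.37 CFM


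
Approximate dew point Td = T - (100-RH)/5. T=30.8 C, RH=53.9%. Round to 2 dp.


Td = 30.8 - (100-53.9)/5 = 21.58 C

21.58 C


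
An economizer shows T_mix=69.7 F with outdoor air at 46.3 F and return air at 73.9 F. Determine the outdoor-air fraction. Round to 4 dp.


frac = (69.7 - 73.9) / (46.3 - 73.9) = 0.1522

0.1522


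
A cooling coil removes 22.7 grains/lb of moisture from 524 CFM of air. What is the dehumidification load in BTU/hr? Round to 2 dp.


Q = 0.68 * 524 * 22.7 = 8088.46 BTU/hr

8088.46 BTU/hr


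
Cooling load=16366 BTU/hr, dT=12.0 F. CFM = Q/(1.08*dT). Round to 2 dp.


CFM = 16366 / (1.08 * 12.0) = 1262.81

1262.81 CFM
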